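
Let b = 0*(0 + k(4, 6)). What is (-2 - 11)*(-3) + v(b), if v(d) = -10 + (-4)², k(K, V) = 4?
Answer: 45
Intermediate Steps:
b = 0 (b = 0*(0 + 4) = 0*4 = 0)
v(d) = 6 (v(d) = -10 + 16 = 6)
(-2 - 11)*(-3) + v(b) = (-2 - 11)*(-3) + 6 = -13*(-3) + 6 = 39 + 6 = 45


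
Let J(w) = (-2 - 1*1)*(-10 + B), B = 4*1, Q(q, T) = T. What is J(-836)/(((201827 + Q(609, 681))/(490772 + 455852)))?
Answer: 4259808/50627 ≈ 84.141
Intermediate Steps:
B = 4
J(w) = 18 (J(w) = (-2 - 1*1)*(-10 + 4) = (-2 - 1)*(-6) = -3*(-6) = 18)
J(-836)/(((201827 + Q(609, 681))/(490772 + 455852))) = 18/(((201827 + 681)/(490772 + 455852))) = 18/((202508/946624)) = 18/((202508*(1/946624))) = 18/(50627/236656) = 18*(236656/50627) = 4259808/50627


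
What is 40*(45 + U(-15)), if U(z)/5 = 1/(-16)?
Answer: 3575/2 ≈ 1787.5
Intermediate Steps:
U(z) = -5/16 (U(z) = 5/(-16) = 5*(-1/16) = -5/16)
40*(45 + U(-15)) = 40*(45 - 5/16) = 40*(715/16) = 3575/2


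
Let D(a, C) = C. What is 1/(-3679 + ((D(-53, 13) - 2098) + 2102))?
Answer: -1/3662 ≈ -0.00027307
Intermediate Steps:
1/(-3679 + ((D(-53, 13) - 2098) + 2102)) = 1/(-3679 + ((13 - 2098) + 2102)) = 1/(-3679 + (-2085 + 2102)) = 1/(-3679 + 17) = 1/(-3662) = -1/3662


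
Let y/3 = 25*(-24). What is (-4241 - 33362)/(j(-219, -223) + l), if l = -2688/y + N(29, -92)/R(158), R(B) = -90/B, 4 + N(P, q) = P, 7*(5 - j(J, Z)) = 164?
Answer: 59224725/95798 ≈ 618.22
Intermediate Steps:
j(J, Z) = -129/7 (j(J, Z) = 5 - ⅐*164 = 5 - 164/7 = -129/7)
N(P, q) = -4 + P
y = -1800 (y = 3*(25*(-24)) = 3*(-600) = -1800)
l = -9539/225 (l = -2688/(-1800) + (-4 + 29)/((-90/158)) = -2688*(-1/1800) + 25/((-90*1/158)) = 112/75 + 25/(-45/79) = 112/75 + 25*(-79/45) = 112/75 - 395/9 = -9539/225 ≈ -42.396)
(-4241 - 33362)/(j(-219, -223) + l) = (-4241 - 33362)/(-129/7 - 9539/225) = -37603/(-95798/1575) = -37603*(-1575/95798) = 59224725/95798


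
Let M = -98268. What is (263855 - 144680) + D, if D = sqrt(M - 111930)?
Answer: 119175 + I*sqrt(210198) ≈ 1.1918e+5 + 458.47*I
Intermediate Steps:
D = I*sqrt(210198) (D = sqrt(-98268 - 111930) = sqrt(-210198) = I*sqrt(210198) ≈ 458.47*I)
(263855 - 144680) + D = (263855 - 144680) + I*sqrt(210198) = 119175 + I*sqrt(210198)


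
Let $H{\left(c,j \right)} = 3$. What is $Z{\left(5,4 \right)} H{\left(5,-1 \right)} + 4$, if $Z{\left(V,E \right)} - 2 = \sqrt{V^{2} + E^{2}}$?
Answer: $10 + 3 \sqrt{41} \approx 29.209$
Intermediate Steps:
$Z{\left(V,E \right)} = 2 + \sqrt{E^{2} + V^{2}}$ ($Z{\left(V,E \right)} = 2 + \sqrt{V^{2} + E^{2}} = 2 + \sqrt{E^{2} + V^{2}}$)
$Z{\left(5,4 \right)} H{\left(5,-1 \right)} + 4 = \left(2 + \sqrt{4^{2} + 5^{2}}\right) 3 + 4 = \left(2 + \sqrt{16 + 25}\right) 3 + 4 = \left(2 + \sqrt{41}\right) 3 + 4 = \left(6 + 3 \sqrt{41}\right) + 4 = 10 + 3 \sqrt{41}$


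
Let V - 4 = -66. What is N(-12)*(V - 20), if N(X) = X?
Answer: 984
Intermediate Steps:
V = -62 (V = 4 - 66 = -62)
N(-12)*(V - 20) = -12*(-62 - 20) = -12*(-82) = 984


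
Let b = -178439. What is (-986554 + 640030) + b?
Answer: -524963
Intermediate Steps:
(-986554 + 640030) + b = (-986554 + 640030) - 178439 = -346524 - 178439 = -524963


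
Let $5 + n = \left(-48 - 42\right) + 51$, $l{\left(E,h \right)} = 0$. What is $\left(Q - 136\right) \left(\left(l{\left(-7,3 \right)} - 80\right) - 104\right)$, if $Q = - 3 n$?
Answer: $736$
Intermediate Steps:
$n = -44$ ($n = -5 + \left(\left(-48 - 42\right) + 51\right) = -5 + \left(-90 + 51\right) = -5 - 39 = -44$)
$Q = 132$ ($Q = \left(-3\right) \left(-44\right) = 132$)
$\left(Q - 136\right) \left(\left(l{\left(-7,3 \right)} - 80\right) - 104\right) = \left(132 - 136\right) \left(\left(0 - 80\right) - 104\right) = - 4 \left(-80 - 104\right) = \left(-4\right) \left(-184\right) = 736$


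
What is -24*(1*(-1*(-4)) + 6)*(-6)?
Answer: 1440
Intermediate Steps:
-24*(1*(-1*(-4)) + 6)*(-6) = -24*(1*4 + 6)*(-6) = -24*(4 + 6)*(-6) = -24*10*(-6) = -240*(-6) = 1440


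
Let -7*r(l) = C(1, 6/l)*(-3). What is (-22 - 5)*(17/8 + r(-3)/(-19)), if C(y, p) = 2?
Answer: -59751/1064 ≈ -56.157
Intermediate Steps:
r(l) = 6/7 (r(l) = -2*(-3)/7 = -⅐*(-6) = 6/7)
(-22 - 5)*(17/8 + r(-3)/(-19)) = (-22 - 5)*(17/8 + (6/7)/(-19)) = -27*(17*(⅛) + (6/7)*(-1/19)) = -27*(17/8 - 6/133) = -27*2213/1064 = -59751/1064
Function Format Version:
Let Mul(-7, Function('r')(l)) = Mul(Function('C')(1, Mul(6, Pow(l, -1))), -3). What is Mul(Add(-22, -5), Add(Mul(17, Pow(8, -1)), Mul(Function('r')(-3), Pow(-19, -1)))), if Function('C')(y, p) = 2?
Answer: Rational(-59751, 1064) ≈ -56.157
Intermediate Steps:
Function('r')(l) = Rational(6, 7) (Function('r')(l) = Mul(Rational(-1, 7), Mul(2, -3)) = Mul(Rational(-1, 7), -6) = Rational(6, 7))
Mul(Add(-22, -5), Add(Mul(17, Pow(8, -1)), Mul(Function('r')(-3), Pow(-19, -1)))) = Mul(Add(-22, -5), Add(Mul(17, Pow(8, -1)), Mul(Rational(6, 7), Pow(-19, -1)))) = Mul(-27, Add(Mul(17, Rational(1, 8)), Mul(Rational(6, 7), Rational(-1, 19)))) = Mul(-27, Add(Rational(17, 8), Rational(-6, 133))) = Mul(-27, Rational(2213, 1064)) = Rational(-59751, 1064)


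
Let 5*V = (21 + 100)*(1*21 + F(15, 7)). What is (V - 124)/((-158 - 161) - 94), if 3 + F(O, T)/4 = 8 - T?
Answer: -953/2065 ≈ -0.46150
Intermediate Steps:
F(O, T) = 20 - 4*T (F(O, T) = -12 + 4*(8 - T) = -12 + (32 - 4*T) = 20 - 4*T)
V = 1573/5 (V = ((21 + 100)*(1*21 + (20 - 4*7)))/5 = (121*(21 + (20 - 28)))/5 = (121*(21 - 8))/5 = (121*13)/5 = (⅕)*1573 = 1573/5 ≈ 314.60)
(V - 124)/((-158 - 161) - 94) = (1573/5 - 124)/((-158 - 161) - 94) = 953/(5*(-319 - 94)) = (953/5)/(-413) = (953/5)*(-1/413) = -953/2065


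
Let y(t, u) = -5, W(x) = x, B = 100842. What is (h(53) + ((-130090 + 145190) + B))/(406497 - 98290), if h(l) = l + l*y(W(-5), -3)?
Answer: 115730/308207 ≈ 0.37549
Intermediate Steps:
h(l) = -4*l (h(l) = l + l*(-5) = l - 5*l = -4*l)
(h(53) + ((-130090 + 145190) + B))/(406497 - 98290) = (-4*53 + ((-130090 + 145190) + 100842))/(406497 - 98290) = (-212 + (15100 + 100842))/308207 = (-212 + 115942)*(1/308207) = 115730*(1/308207) = 115730/308207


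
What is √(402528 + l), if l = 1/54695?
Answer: √1204179830821895/54695 ≈ 634.45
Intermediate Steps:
l = 1/54695 ≈ 1.8283e-5
√(402528 + l) = √(402528 + 1/54695) = √(22016268961/54695) = √1204179830821895/54695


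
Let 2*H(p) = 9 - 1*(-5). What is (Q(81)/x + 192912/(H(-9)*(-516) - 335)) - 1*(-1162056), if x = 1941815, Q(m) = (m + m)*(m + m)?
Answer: 8906022208832868/7664343805 ≈ 1.1620e+6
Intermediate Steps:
Q(m) = 4*m² (Q(m) = (2*m)*(2*m) = 4*m²)
H(p) = 7 (H(p) = (9 - 1*(-5))/2 = (9 + 5)/2 = (½)*14 = 7)
(Q(81)/x + 192912/(H(-9)*(-516) - 335)) - 1*(-1162056) = ((4*81²)/1941815 + 192912/(7*(-516) - 335)) - 1*(-1162056) = ((4*6561)*(1/1941815) + 192912/(-3612 - 335)) + 1162056 = (26244*(1/1941815) + 192912/(-3947)) + 1162056 = (26244/1941815 + 192912*(-1/3947)) + 1162056 = (26244/1941815 - 192912/3947) + 1162056 = -374495830212/7664343805 + 1162056 = 8906022208832868/7664343805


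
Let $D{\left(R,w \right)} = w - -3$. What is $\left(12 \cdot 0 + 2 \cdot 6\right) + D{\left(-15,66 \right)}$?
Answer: $81$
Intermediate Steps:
$D{\left(R,w \right)} = 3 + w$ ($D{\left(R,w \right)} = w + 3 = 3 + w$)
$\left(12 \cdot 0 + 2 \cdot 6\right) + D{\left(-15,66 \right)} = \left(12 \cdot 0 + 2 \cdot 6\right) + \left(3 + 66\right) = \left(0 + 12\right) + 69 = 12 + 69 = 81$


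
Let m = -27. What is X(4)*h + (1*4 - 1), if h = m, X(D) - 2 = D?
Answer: -159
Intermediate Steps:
X(D) = 2 + D
h = -27
X(4)*h + (1*4 - 1) = (2 + 4)*(-27) + (1*4 - 1) = 6*(-27) + (4 - 1) = -162 + 3 = -159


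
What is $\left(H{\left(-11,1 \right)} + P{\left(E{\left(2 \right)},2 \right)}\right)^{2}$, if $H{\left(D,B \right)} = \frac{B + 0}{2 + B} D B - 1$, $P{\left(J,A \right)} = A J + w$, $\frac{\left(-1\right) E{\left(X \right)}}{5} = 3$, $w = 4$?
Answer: $\frac{8464}{9} \approx 940.44$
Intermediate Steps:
$E{\left(X \right)} = -15$ ($E{\left(X \right)} = \left(-5\right) 3 = -15$)
$P{\left(J,A \right)} = 4 + A J$ ($P{\left(J,A \right)} = A J + 4 = 4 + A J$)
$H{\left(D,B \right)} = -1 + \frac{D B^{2}}{2 + B}$ ($H{\left(D,B \right)} = \frac{B}{2 + B} D B - 1 = \frac{B D}{2 + B} B - 1 = \frac{D B^{2}}{2 + B} - 1 = -1 + \frac{D B^{2}}{2 + B}$)
$\left(H{\left(-11,1 \right)} + P{\left(E{\left(2 \right)},2 \right)}\right)^{2} = \left(\frac{-2 - 1 - 11 \cdot 1^{2}}{2 + 1} + \left(4 + 2 \left(-15\right)\right)\right)^{2} = \left(\frac{-2 - 1 - 11}{3} + \left(4 - 30\right)\right)^{2} = \left(\frac{-2 - 1 - 11}{3} - 26\right)^{2} = \left(\frac{1}{3} \left(-14\right) - 26\right)^{2} = \left(- \frac{14}{3} - 26\right)^{2} = \left(- \frac{92}{3}\right)^{2} = \frac{8464}{9}$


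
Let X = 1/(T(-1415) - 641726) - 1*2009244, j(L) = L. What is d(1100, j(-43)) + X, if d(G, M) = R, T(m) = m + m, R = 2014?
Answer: -1293772139881/644556 ≈ -2.0072e+6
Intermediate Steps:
T(m) = 2*m
d(G, M) = 2014
X = -1295070275665/644556 (X = 1/(2*(-1415) - 641726) - 1*2009244 = 1/(-2830 - 641726) - 2009244 = 1/(-644556) - 2009244 = -1/644556 - 2009244 = -1295070275665/644556 ≈ -2.0092e+6)
d(1100, j(-43)) + X = 2014 - 1295070275665/644556 = -1293772139881/644556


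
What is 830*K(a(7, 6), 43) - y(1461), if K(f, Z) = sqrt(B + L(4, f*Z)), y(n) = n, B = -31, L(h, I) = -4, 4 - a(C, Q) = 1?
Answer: -1461 + 830*I*sqrt(35) ≈ -1461.0 + 4910.3*I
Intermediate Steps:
a(C, Q) = 3 (a(C, Q) = 4 - 1*1 = 4 - 1 = 3)
K(f, Z) = I*sqrt(35) (K(f, Z) = sqrt(-31 - 4) = sqrt(-35) = I*sqrt(35))
830*K(a(7, 6), 43) - y(1461) = 830*(I*sqrt(35)) - 1*1461 = 830*I*sqrt(35) - 1461 = -1461 + 830*I*sqrt(35)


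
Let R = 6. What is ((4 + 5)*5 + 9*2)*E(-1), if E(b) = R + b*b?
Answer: 441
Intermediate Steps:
E(b) = 6 + b**2 (E(b) = 6 + b*b = 6 + b**2)
((4 + 5)*5 + 9*2)*E(-1) = ((4 + 5)*5 + 9*2)*(6 + (-1)**2) = (9*5 + 18)*(6 + 1) = (45 + 18)*7 = 63*7 = 441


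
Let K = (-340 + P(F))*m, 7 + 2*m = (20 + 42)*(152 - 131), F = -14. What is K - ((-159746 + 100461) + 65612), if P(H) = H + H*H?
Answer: -108632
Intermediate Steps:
P(H) = H + H²
m = 1295/2 (m = -7/2 + ((20 + 42)*(152 - 131))/2 = -7/2 + (62*21)/2 = -7/2 + (½)*1302 = -7/2 + 651 = 1295/2 ≈ 647.50)
K = -102305 (K = (-340 - 14*(1 - 14))*(1295/2) = (-340 - 14*(-13))*(1295/2) = (-340 + 182)*(1295/2) = -158*1295/2 = -102305)
K - ((-159746 + 100461) + 65612) = -102305 - ((-159746 + 100461) + 65612) = -102305 - (-59285 + 65612) = -102305 - 1*6327 = -102305 - 6327 = -108632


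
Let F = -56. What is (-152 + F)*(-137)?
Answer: 28496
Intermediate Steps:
(-152 + F)*(-137) = (-152 - 56)*(-137) = -208*(-137) = 28496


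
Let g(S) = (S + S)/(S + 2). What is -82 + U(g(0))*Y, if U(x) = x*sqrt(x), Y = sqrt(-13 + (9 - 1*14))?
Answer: -82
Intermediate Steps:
Y = 3*I*sqrt(2) (Y = sqrt(-13 + (9 - 14)) = sqrt(-13 - 5) = sqrt(-18) = 3*I*sqrt(2) ≈ 4.2426*I)
g(S) = 2*S/(2 + S) (g(S) = (2*S)/(2 + S) = 2*S/(2 + S))
U(x) = x**(3/2)
-82 + U(g(0))*Y = -82 + (2*0/(2 + 0))**(3/2)*(3*I*sqrt(2)) = -82 + (2*0/2)**(3/2)*(3*I*sqrt(2)) = -82 + (2*0*(1/2))**(3/2)*(3*I*sqrt(2)) = -82 + 0**(3/2)*(3*I*sqrt(2)) = -82 + 0*(3*I*sqrt(2)) = -82 + 0 = -82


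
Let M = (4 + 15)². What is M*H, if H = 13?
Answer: 4693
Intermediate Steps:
M = 361 (M = 19² = 361)
M*H = 361*13 = 4693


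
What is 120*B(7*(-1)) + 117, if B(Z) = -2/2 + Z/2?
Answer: -423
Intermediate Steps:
B(Z) = -1 + Z/2 (B(Z) = -2*1/2 + Z*(1/2) = -1 + Z/2)
120*B(7*(-1)) + 117 = 120*(-1 + (7*(-1))/2) + 117 = 120*(-1 + (1/2)*(-7)) + 117 = 120*(-1 - 7/2) + 117 = 120*(-9/2) + 117 = -540 + 117 = -423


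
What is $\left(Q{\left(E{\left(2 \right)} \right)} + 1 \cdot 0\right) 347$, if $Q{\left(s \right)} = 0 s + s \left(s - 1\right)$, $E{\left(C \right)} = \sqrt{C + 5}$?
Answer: $2429 - 347 \sqrt{7} \approx 1510.9$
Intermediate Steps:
$E{\left(C \right)} = \sqrt{5 + C}$
$Q{\left(s \right)} = s \left(-1 + s\right)$ ($Q{\left(s \right)} = 0 + s \left(-1 + s\right) = s \left(-1 + s\right)$)
$\left(Q{\left(E{\left(2 \right)} \right)} + 1 \cdot 0\right) 347 = \left(\sqrt{5 + 2} \left(-1 + \sqrt{5 + 2}\right) + 1 \cdot 0\right) 347 = \left(\sqrt{7} \left(-1 + \sqrt{7}\right) + 0\right) 347 = \sqrt{7} \left(-1 + \sqrt{7}\right) 347 = 347 \sqrt{7} \left(-1 + \sqrt{7}\right)$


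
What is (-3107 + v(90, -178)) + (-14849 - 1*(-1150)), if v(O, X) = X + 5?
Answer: -16979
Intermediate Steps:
v(O, X) = 5 + X
(-3107 + v(90, -178)) + (-14849 - 1*(-1150)) = (-3107 + (5 - 178)) + (-14849 - 1*(-1150)) = (-3107 - 173) + (-14849 + 1150) = -3280 - 13699 = -16979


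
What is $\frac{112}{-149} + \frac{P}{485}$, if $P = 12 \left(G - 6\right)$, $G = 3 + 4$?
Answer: $- \frac{52532}{72265} \approx -0.72694$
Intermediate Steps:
$G = 7$
$P = 12$ ($P = 12 \left(7 - 6\right) = 12 \cdot 1 = 12$)
$\frac{112}{-149} + \frac{P}{485} = \frac{112}{-149} + \frac{12}{485} = 112 \left(- \frac{1}{149}\right) + 12 \cdot \frac{1}{485} = - \frac{112}{149} + \frac{12}{485} = - \frac{52532}{72265}$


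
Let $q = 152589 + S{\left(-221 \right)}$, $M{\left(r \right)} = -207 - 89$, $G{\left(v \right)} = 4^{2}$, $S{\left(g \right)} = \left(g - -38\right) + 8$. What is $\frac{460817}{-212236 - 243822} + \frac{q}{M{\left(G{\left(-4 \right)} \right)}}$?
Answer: $- \frac{17411506461}{33748292} \approx -515.92$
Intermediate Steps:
$S{\left(g \right)} = 46 + g$ ($S{\left(g \right)} = \left(g + 38\right) + 8 = \left(38 + g\right) + 8 = 46 + g$)
$G{\left(v \right)} = 16$
$M{\left(r \right)} = -296$ ($M{\left(r \right)} = -207 - 89 = -296$)
$q = 152414$ ($q = 152589 + \left(46 - 221\right) = 152589 - 175 = 152414$)
$\frac{460817}{-212236 - 243822} + \frac{q}{M{\left(G{\left(-4 \right)} \right)}} = \frac{460817}{-212236 - 243822} + \frac{152414}{-296} = \frac{460817}{-212236 - 243822} + 152414 \left(- \frac{1}{296}\right) = \frac{460817}{-456058} - \frac{76207}{148} = 460817 \left(- \frac{1}{456058}\right) - \frac{76207}{148} = - \frac{460817}{456058} - \frac{76207}{148} = - \frac{17411506461}{33748292}$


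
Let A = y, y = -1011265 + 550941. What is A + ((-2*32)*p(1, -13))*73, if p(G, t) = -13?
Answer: -399588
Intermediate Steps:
y = -460324
A = -460324
A + ((-2*32)*p(1, -13))*73 = -460324 + (-2*32*(-13))*73 = -460324 - 64*(-13)*73 = -460324 + 832*73 = -460324 + 60736 = -399588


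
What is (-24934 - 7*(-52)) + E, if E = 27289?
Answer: 2719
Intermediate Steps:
(-24934 - 7*(-52)) + E = (-24934 - 7*(-52)) + 27289 = (-24934 + 364) + 27289 = -24570 + 27289 = 2719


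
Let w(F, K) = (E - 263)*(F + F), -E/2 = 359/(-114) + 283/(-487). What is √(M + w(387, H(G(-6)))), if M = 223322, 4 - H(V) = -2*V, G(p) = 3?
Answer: √2186204366870/9253 ≈ 159.79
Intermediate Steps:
E = 207095/27759 (E = -2*(359/(-114) + 283/(-487)) = -2*(359*(-1/114) + 283*(-1/487)) = -2*(-359/114 - 283/487) = -2*(-207095/55518) = 207095/27759 ≈ 7.4605)
H(V) = 4 + 2*V (H(V) = 4 - (-2)*V = 4 + 2*V)
w(F, K) = -14187044*F/27759 (w(F, K) = (207095/27759 - 263)*(F + F) = -14187044*F/27759)
√(M + w(387, H(G(-6)))) = √(223322 - 14187044/27759*387) = √(223322 - 1830128676/9253) = √(236269790/9253) = √2186204366870/9253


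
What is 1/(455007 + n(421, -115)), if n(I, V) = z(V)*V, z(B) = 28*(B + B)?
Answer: 1/1195607 ≈ 8.3639e-7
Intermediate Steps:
z(B) = 56*B (z(B) = 28*(2*B) = 56*B)
n(I, V) = 56*V² (n(I, V) = (56*V)*V = 56*V²)
1/(455007 + n(421, -115)) = 1/(455007 + 56*(-115)²) = 1/(455007 + 56*13225) = 1/(455007 + 740600) = 1/1195607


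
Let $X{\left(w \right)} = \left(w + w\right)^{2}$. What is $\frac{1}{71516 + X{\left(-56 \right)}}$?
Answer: $\frac{1}{84060} \approx 1.1896 \cdot 10^{-5}$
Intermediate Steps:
$X{\left(w \right)} = 4 w^{2}$ ($X{\left(w \right)} = \left(2 w\right)^{2} = 4 w^{2}$)
$\frac{1}{71516 + X{\left(-56 \right)}} = \frac{1}{71516 + 4 \left(-56\right)^{2}} = \frac{1}{71516 + 4 \cdot 3136} = \frac{1}{71516 + 12544} = \frac{1}{84060}$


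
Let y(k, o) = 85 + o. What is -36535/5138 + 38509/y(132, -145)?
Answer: -100025671/154140 ≈ -648.93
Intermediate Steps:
-36535/5138 + 38509/y(132, -145) = -36535/5138 + 38509/(85 - 145) = -36535*1/5138 + 38509/(-60) = -36535/5138 + 38509*(-1/60) = -36535/5138 - 38509/60 = -100025671/154140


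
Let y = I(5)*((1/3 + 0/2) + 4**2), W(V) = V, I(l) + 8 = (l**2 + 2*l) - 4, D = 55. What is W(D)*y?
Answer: 61985/3 ≈ 20662.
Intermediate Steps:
I(l) = -12 + l**2 + 2*l (I(l) = -8 + ((l**2 + 2*l) - 4) = -8 + (-4 + l**2 + 2*l) = -12 + l**2 + 2*l)
y = 1127/3 (y = (-12 + 5**2 + 2*5)*((1/3 + 0/2) + 4**2) = (-12 + 25 + 10)*((1*(1/3) + 0*(1/2)) + 16) = 23*((1/3 + 0) + 16) = 23*(1/3 + 16) = 23*(49/3) = 1127/3 ≈ 375.67)
W(D)*y = 55*(1127/3) = 61985/3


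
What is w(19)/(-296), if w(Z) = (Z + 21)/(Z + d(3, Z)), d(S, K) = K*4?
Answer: -1/703 ≈ -0.0014225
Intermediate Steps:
d(S, K) = 4*K
w(Z) = (21 + Z)/(5*Z) (w(Z) = (Z + 21)/(Z + 4*Z) = (21 + Z)/((5*Z)) = (21 + Z)*(1/(5*Z)) = (21 + Z)/(5*Z))
w(19)/(-296) = ((⅕)*(21 + 19)/19)/(-296) = ((⅕)*(1/19)*40)*(-1/296) = (8/19)*(-1/296) = -1/703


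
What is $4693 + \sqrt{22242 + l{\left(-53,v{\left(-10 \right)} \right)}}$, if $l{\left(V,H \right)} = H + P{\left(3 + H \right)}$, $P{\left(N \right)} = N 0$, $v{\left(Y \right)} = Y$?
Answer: $4693 + 2 \sqrt{5558} \approx 4842.1$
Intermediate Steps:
$P{\left(N \right)} = 0$
$l{\left(V,H \right)} = H$ ($l{\left(V,H \right)} = H + 0 = H$)
$4693 + \sqrt{22242 + l{\left(-53,v{\left(-10 \right)} \right)}} = 4693 + \sqrt{22242 - 10} = 4693 + \sqrt{22232} = 4693 + 2 \sqrt{5558}$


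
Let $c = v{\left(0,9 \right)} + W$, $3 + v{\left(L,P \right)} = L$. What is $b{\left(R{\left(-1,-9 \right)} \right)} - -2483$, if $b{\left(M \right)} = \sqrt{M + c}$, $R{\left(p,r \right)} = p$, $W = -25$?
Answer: $2483 + i \sqrt{29} \approx 2483.0 + 5.3852 i$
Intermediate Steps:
$v{\left(L,P \right)} = -3 + L$
$c = -28$ ($c = \left(-3 + 0\right) - 25 = -3 - 25 = -28$)
$b{\left(M \right)} = \sqrt{-28 + M}$ ($b{\left(M \right)} = \sqrt{M - 28} = \sqrt{-28 + M}$)
$b{\left(R{\left(-1,-9 \right)} \right)} - -2483 = \sqrt{-28 - 1} - -2483 = \sqrt{-29} + 2483 = i \sqrt{29} + 2483 = 2483 + i \sqrt{29}$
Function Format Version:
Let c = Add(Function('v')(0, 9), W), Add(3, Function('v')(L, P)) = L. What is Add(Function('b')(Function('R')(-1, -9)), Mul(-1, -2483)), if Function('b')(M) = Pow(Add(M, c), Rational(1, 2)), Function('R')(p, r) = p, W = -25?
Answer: Add(2483, Mul(I, Pow(29, Rational(1, 2)))) ≈ Add(2483.0, Mul(5.3852, I))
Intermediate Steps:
Function('v')(L, P) = Add(-3, L)
c = -28 (c = Add(Add(-3, 0), -25) = Add(-3, -25) = -28)
Function('b')(M) = Pow(Add(-28, M), Rational(1, 2)) (Function('b')(M) = Pow(Add(M, -28), Rational(1, 2)) = Pow(Add(-28, M), Rational(1, 2)))
Add(Function('b')(Function('R')(-1, -9)), Mul(-1, -2483)) = Add(Pow(Add(-28, -1), Rational(1, 2)), Mul(-1, -2483)) = Add(Pow(-29, Rational(1, 2)), 2483) = Add(Mul(I, Pow(29, Rational(1, 2))), 2483) = Add(2483, Mul(I, Pow(29, Rational(1, 2))))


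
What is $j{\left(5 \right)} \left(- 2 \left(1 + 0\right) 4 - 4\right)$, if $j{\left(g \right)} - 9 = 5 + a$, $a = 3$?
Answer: $-204$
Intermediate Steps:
$j{\left(g \right)} = 17$ ($j{\left(g \right)} = 9 + \left(5 + 3\right) = 9 + 8 = 17$)
$j{\left(5 \right)} \left(- 2 \left(1 + 0\right) 4 - 4\right) = 17 \left(- 2 \left(1 + 0\right) 4 - 4\right) = 17 \left(- 2 \cdot 1 \cdot 4 - 4\right) = 17 \left(\left(-2\right) 4 - 4\right) = 17 \left(-8 - 4\right) = 17 \left(-12\right) = -204$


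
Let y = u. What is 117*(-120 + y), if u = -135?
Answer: -29835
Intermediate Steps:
y = -135
117*(-120 + y) = 117*(-120 - 135) = 117*(-255) = -29835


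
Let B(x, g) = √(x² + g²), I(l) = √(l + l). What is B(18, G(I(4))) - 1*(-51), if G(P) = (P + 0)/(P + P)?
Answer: 51 + √1297/2 ≈ 69.007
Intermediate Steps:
I(l) = √2*√l (I(l) = √(2*l) = √2*√l)
G(P) = ½ (G(P) = P/((2*P)) = P*(1/(2*P)) = ½)
B(x, g) = √(g² + x²)
B(18, G(I(4))) - 1*(-51) = √((½)² + 18²) - 1*(-51) = √(¼ + 324) + 51 = √(1297/4) + 51 = √1297/2 + 51 = 51 + √1297/2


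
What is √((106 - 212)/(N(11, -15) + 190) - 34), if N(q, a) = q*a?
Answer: 2*I*√239/5 ≈ 6.1839*I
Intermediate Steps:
N(q, a) = a*q
√((106 - 212)/(N(11, -15) + 190) - 34) = √((106 - 212)/(-15*11 + 190) - 34) = √(-106/(-165 + 190) - 34) = √(-106/25 - 34) = √(-956/25) = 2*I*√239/5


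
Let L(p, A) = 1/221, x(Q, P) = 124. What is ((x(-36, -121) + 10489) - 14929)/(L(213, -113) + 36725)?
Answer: -476918/4058113 ≈ -0.11752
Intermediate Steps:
L(p, A) = 1/221
((x(-36, -121) + 10489) - 14929)/(L(213, -113) + 36725) = ((124 + 10489) - 14929)/(1/221 + 36725) = (10613 - 14929)/(8116226/221) = -4316*221/8116226 = -476918/4058113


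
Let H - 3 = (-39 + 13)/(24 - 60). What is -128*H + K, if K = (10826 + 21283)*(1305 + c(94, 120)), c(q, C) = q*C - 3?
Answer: 3635954654/9 ≈ 4.0400e+8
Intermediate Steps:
H = 67/18 (H = 3 + (-39 + 13)/(24 - 60) = 3 - 26/(-36) = 3 - 26*(-1/36) = 3 + 13/18 = 67/18 ≈ 3.7222)
c(q, C) = -3 + C*q (c(q, C) = C*q - 3 = -3 + C*q)
K = 403995438 (K = (10826 + 21283)*(1305 + (-3 + 120*94)) = 32109*(1305 + (-3 + 11280)) = 32109*(1305 + 11277) = 32109*12582 = 403995438)
-128*H + K = -128*67/18 + 403995438 = -4288/9 + 403995438 = 3635954654/9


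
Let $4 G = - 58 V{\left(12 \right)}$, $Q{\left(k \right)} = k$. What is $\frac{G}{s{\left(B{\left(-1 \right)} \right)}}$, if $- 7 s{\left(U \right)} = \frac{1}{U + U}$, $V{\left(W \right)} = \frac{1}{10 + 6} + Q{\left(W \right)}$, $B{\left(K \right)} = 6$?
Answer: $\frac{117537}{8} \approx 14692.0$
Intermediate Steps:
$V{\left(W \right)} = \frac{1}{16} + W$ ($V{\left(W \right)} = \frac{1}{10 + 6} + W = \frac{1}{16} + W$)
$s{\left(U \right)} = - \frac{1}{14 U}$ ($s{\left(U \right)} = - \frac{1}{7 \left(U + U\right)} = - \frac{1}{7 \cdot 2 U} = - \frac{\frac{1}{2} \frac{1}{U}}{7} = - \frac{1}{14 U}$)
$G = - \frac{5597}{32}$ ($G = \frac{\left(-58\right) \left(\frac{1}{16} + 12\right)}{4} = \frac{\left(-58\right) \frac{193}{16}}{4} = \frac{1}{4} \left(- \frac{5597}{8}\right) = - \frac{5597}{32} \approx -174.91$)
$\frac{G}{s{\left(B{\left(-1 \right)} \right)}} = - \frac{5597}{32 \left(- \frac{1}{14 \cdot 6}\right)} = - \frac{5597}{32 \left(\left(- \frac{1}{14}\right) \frac{1}{6}\right)} = - \frac{5597}{32 \left(- \frac{1}{84}\right)} = \left(- \frac{5597}{32}\right) \left(-84\right) = \frac{117537}{8}$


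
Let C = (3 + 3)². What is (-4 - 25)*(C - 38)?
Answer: 58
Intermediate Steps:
C = 36 (C = 6² = 36)
(-4 - 25)*(C - 38) = (-4 - 25)*(36 - 38) = -29*(-2) = 58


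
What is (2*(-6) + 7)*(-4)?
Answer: 20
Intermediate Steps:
(2*(-6) + 7)*(-4) = (-12 + 7)*(-4) = -5*(-4) = 20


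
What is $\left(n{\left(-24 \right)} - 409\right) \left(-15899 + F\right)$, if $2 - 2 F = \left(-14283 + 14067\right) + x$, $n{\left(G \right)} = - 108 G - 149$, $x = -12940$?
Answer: $-18956880$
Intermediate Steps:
$n{\left(G \right)} = -149 - 108 G$
$F = 6579$ ($F = 1 - \frac{\left(-14283 + 14067\right) - 12940}{2} = 1 - \frac{-216 - 12940}{2} = 1 - -6578 = 1 + 6578 = 6579$)
$\left(n{\left(-24 \right)} - 409\right) \left(-15899 + F\right) = \left(\left(-149 - -2592\right) - 409\right) \left(-15899 + 6579\right) = \left(\left(-149 + 2592\right) - 409\right) \left(-9320\right) = \left(2443 - 409\right) \left(-9320\right) = 2034 \left(-9320\right) = -18956880$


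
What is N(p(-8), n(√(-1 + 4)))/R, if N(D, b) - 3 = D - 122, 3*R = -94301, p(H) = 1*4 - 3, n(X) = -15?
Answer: 354/94301 ≈ 0.0037539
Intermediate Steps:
p(H) = 1 (p(H) = 4 - 3 = 1)
R = -94301/3 (R = (⅓)*(-94301) = -94301/3 ≈ -31434.)
N(D, b) = -119 + D (N(D, b) = 3 + (D - 122) = 3 + (-122 + D) = -119 + D)
N(p(-8), n(√(-1 + 4)))/R = (-119 + 1)/(-94301/3) = -118*(-3/94301) = 354/94301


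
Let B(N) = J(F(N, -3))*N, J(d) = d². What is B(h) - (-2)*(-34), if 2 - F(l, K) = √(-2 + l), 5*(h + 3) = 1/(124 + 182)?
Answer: -152164619/2340900 + 4589*I*√1300330/195075 ≈ -65.003 + 26.825*I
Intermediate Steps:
h = -4589/1530 (h = -3 + 1/(5*(124 + 182)) = -3 + (⅕)/306 = -3 + (⅕)*(1/306) = -3 + 1/1530 = -4589/1530 ≈ -2.9993)
F(l, K) = 2 - √(-2 + l)
B(N) = N*(2 - √(-2 + N))² (B(N) = (2 - √(-2 + N))²*N = N*(2 - √(-2 + N))²)
B(h) - (-2)*(-34) = -4589*(-2 + √(-2 - 4589/1530))²/1530 - (-2)*(-34) = -4589*(-2 + √(-7649/1530))²/1530 - 1*68 = -4589*(-2 + I*√1300330/510)²/1530 - 68 = -68 - 4589*(-2 + I*√1300330/510)²/1530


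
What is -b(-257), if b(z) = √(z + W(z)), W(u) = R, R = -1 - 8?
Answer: -I*√266 ≈ -16.31*I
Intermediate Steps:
R = -9
W(u) = -9
b(z) = √(-9 + z) (b(z) = √(z - 9) = √(-9 + z))
-b(-257) = -√(-9 - 257) = -√(-266) = -I*√266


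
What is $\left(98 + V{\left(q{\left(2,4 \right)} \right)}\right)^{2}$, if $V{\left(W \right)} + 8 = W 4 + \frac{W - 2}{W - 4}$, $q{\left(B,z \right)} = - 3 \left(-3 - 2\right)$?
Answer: $\frac{2765569}{121} \approx 22856.0$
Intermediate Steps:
$q{\left(B,z \right)} = 15$ ($q{\left(B,z \right)} = \left(-3\right) \left(-5\right) = 15$)
$V{\left(W \right)} = -8 + 4 W + \frac{-2 + W}{-4 + W}$ ($V{\left(W \right)} = -8 + \left(W 4 + \frac{W - 2}{W - 4}\right) = -8 + \left(4 W + \frac{-2 + W}{-4 + W}\right) = -8 + 4 W + \frac{-2 + W}{-4 + W}$)
$\left(98 + V{\left(q{\left(2,4 \right)} \right)}\right)^{2} = \left(98 + \frac{30 - 345 + 4 \cdot 15^{2}}{-4 + 15}\right)^{2} = \left(98 + \frac{30 - 345 + 4 \cdot 225}{11}\right)^{2} = \left(98 + \frac{30 - 345 + 900}{11}\right)^{2} = \left(98 + \frac{1}{11} \cdot 585\right)^{2} = \left(98 + \frac{585}{11}\right)^{2} = \left(\frac{1663}{11}\right)^{2} = \frac{2765569}{121}$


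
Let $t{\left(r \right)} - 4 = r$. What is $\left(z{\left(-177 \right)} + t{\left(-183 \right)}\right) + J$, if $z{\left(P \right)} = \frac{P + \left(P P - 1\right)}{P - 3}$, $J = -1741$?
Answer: $- \frac{376751}{180} \approx -2093.1$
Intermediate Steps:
$t{\left(r \right)} = 4 + r$
$z{\left(P \right)} = \frac{-1 + P + P^{2}}{-3 + P}$ ($z{\left(P \right)} = \frac{P + \left(P^{2} - 1\right)}{-3 + P} = \frac{P + \left(-1 + P^{2}\right)}{-3 + P} = \frac{-1 + P + P^{2}}{-3 + P}$)
$\left(z{\left(-177 \right)} + t{\left(-183 \right)}\right) + J = \left(\frac{-1 - 177 + \left(-177\right)^{2}}{-3 - 177} + \left(4 - 183\right)\right) - 1741 = \left(\frac{-1 - 177 + 31329}{-180} - 179\right) - 1741 = \left(\left(- \frac{1}{180}\right) 31151 - 179\right) - 1741 = \left(- \frac{31151}{180} - 179\right) - 1741 = - \frac{63371}{180} - 1741 = - \frac{376751}{180}$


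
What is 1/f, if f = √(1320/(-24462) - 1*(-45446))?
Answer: 3*√83933254266/185283122 ≈ 0.0046909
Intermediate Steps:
f = √83933254266/1359 (f = √(1320*(-1/24462) + 45446) = √(-220/4077 + 45446) = √(185283122/4077) = √83933254266/1359 ≈ 213.18)
1/f = 1/(√83933254266/1359) = 3*√83933254266/185283122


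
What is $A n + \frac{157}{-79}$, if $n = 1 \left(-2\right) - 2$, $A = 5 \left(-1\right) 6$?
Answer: $\frac{9323}{79} \approx 118.01$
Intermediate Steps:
$A = -30$ ($A = \left(-5\right) 6 = -30$)
$n = -4$ ($n = -2 - 2 = -4$)
$A n + \frac{157}{-79} = \left(-30\right) \left(-4\right) + \frac{157}{-79} = 120 + 157 \left(- \frac{1}{79}\right) = 120 - \frac{157}{79} = \frac{9323}{79}$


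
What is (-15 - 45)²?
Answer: 3600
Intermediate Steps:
(-15 - 45)² = (-60)² = 3600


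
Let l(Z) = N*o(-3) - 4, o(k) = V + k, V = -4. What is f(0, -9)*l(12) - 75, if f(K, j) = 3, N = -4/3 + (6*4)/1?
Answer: -563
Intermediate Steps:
N = 68/3 (N = -4*⅓ + 24*1 = -4/3 + 24 = 68/3 ≈ 22.667)
o(k) = -4 + k
l(Z) = -488/3 (l(Z) = 68*(-4 - 3)/3 - 4 = (68/3)*(-7) - 4 = -476/3 - 4 = -488/3)
f(0, -9)*l(12) - 75 = 3*(-488/3) - 75 = -488 - 75 = -563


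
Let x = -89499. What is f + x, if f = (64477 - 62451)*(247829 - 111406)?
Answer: 276303499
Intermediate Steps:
f = 276392998 (f = 2026*136423 = 276392998)
f + x = 276392998 - 89499 = 276303499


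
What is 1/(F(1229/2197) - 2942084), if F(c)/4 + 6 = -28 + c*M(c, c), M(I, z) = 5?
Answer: -2197/6464032760 ≈ -3.3988e-7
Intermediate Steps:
F(c) = -136 + 20*c (F(c) = -24 + 4*(-28 + c*5) = -24 + 4*(-28 + 5*c) = -24 + (-112 + 20*c) = -136 + 20*c)
1/(F(1229/2197) - 2942084) = 1/((-136 + 20*(1229/2197)) - 2942084) = 1/((-136 + 24580/2197) - 2942084) = 1/(-274212/2197 - 2942084) = 1/(-6464032760/2197) = -2197/6464032760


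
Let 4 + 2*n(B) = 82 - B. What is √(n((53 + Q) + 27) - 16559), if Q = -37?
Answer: I*√66166/2 ≈ 128.61*I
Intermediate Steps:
n(B) = 39 - B/2 (n(B) = -2 + (82 - B)/2 = -2 + (41 - B/2) = 39 - B/2)
√(n((53 + Q) + 27) - 16559) = √((39 - ((53 - 37) + 27)/2) - 16559) = √((39 - (16 + 27)/2) - 16559) = √((39 - ½*43) - 16559) = √((39 - 43/2) - 16559) = √(35/2 - 16559) = √(-33083/2) = I*√66166/2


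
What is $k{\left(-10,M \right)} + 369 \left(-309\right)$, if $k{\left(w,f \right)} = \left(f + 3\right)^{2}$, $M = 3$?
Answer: $-113985$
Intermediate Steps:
$k{\left(w,f \right)} = \left(3 + f\right)^{2}$
$k{\left(-10,M \right)} + 369 \left(-309\right) = \left(3 + 3\right)^{2} + 369 \left(-309\right) = 6^{2} - 114021 = 36 - 114021 = -113985$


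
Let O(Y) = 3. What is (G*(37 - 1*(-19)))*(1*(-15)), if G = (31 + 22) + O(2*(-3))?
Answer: -47040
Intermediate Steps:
G = 56 (G = (31 + 22) + 3 = 53 + 3 = 56)
(G*(37 - 1*(-19)))*(1*(-15)) = (56*(37 - 1*(-19)))*(1*(-15)) = (56*(37 + 19))*(-15) = (56*56)*(-15) = 3136*(-15) = -47040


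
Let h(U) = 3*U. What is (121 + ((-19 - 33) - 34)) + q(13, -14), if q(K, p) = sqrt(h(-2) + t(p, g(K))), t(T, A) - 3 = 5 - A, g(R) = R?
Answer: 35 + I*sqrt(11) ≈ 35.0 + 3.3166*I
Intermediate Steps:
t(T, A) = 8 - A (t(T, A) = 3 + (5 - A) = 8 - A)
q(K, p) = sqrt(2 - K) (q(K, p) = sqrt(3*(-2) + (8 - K)) = sqrt(-6 + (8 - K)) = sqrt(2 - K))
(121 + ((-19 - 33) - 34)) + q(13, -14) = (121 + ((-19 - 33) - 34)) + sqrt(2 - 1*13) = (121 + (-52 - 34)) + sqrt(2 - 13) = (121 - 86) + sqrt(-11) = 35 + I*sqrt(11)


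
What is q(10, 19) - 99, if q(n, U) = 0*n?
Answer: -99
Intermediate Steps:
q(n, U) = 0
q(10, 19) - 99 = 0 - 99 = -99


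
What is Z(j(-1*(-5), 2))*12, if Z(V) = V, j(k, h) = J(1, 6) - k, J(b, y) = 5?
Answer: 0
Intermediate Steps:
j(k, h) = 5 - k
Z(j(-1*(-5), 2))*12 = (5 - (-1)*(-5))*12 = (5 - 1*5)*12 = (5 - 5)*12 = 0*12 = 0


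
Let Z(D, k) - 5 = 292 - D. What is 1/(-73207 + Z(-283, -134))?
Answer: -1/72627 ≈ -1.3769e-5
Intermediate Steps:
Z(D, k) = 297 - D (Z(D, k) = 5 + (292 - D) = 297 - D)
1/(-73207 + Z(-283, -134)) = 1/(-73207 + (297 - 1*(-283))) = 1/(-73207 + (297 + 283)) = 1/(-73207 + 580) = 1/(-72627) = -1/72627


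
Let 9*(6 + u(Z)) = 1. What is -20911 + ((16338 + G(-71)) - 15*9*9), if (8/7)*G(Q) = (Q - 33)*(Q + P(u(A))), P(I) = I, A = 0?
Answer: 10880/9 ≈ 1208.9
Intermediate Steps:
u(Z) = -53/9 (u(Z) = -6 + (⅑)*1 = -6 + ⅑ = -53/9)
G(Q) = 7*(-33 + Q)*(-53/9 + Q)/8 (G(Q) = 7*((Q - 33)*(Q - 53/9))/8 = 7*((-33 + Q)*(-53/9 + Q))/8 = 7*(-33 + Q)*(-53/9 + Q)/8)
-20911 + ((16338 + G(-71)) - 15*9*9) = -20911 + ((16338 + (4081/24 - 1225/36*(-71) + (7/8)*(-71)²)) - 15*9*9) = -20911 + ((16338 + (4081/24 + 86975/36 + (7/8)*5041)) - 135*9) = -20911 + ((16338 + (4081/24 + 86975/36 + 35287/8)) - 1215) = -20911 + ((16338 + 62972/9) - 1215) = -20911 + (210014/9 - 1215) = -20911 + 199079/9 = 10880/9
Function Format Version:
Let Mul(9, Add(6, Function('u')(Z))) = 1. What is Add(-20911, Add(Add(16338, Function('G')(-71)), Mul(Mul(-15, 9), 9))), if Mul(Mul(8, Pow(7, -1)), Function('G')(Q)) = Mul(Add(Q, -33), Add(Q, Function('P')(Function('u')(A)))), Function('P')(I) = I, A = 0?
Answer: Rational(10880, 9) ≈ 1208.9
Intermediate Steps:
Function('u')(Z) = Rational(-53, 9) (Function('u')(Z) = Add(-6, Mul(Rational(1, 9), 1)) = Add(-6, Rational(1, 9)) = Rational(-53, 9))
Function('G')(Q) = Mul(Rational(7, 8), Add(-33, Q), Add(Rational(-53, 9), Q)) (Function('G')(Q) = Mul(Rational(7, 8), Mul(Add(Q, -33), Add(Q, Rational(-53, 9)))) = Mul(Rational(7, 8), Mul(Add(-33, Q), Add(Rational(-53, 9), Q))) = Mul(Rational(7, 8), Add(-33, Q), Add(Rational(-53, 9), Q)))
Add(-20911, Add(Add(16338, Function('G')(-71)), Mul(Mul(-15, 9), 9))) = Add(-20911, Add(Add(16338, Add(Rational(4081, 24), Mul(Rational(-1225, 36), -71), Mul(Rational(7, 8), Pow(-71, 2)))), Mul(Mul(-15, 9), 9))) = Add(-20911, Add(Add(16338, Add(Rational(4081, 24), Rational(86975, 36), Mul(Rational(7, 8), 5041))), Mul(-135, 9))) = Add(-20911, Add(Add(16338, Add(Rational(4081, 24), Rational(86975, 36), Rational(35287, 8))), -1215)) = Add(-20911, Add(Add(16338, Rational(62972, 9)), -1215)) = Add(-20911, Add(Rational(210014, 9), -1215)) = Add(-20911, Rational(199079, 9)) = Rational(10880, 9)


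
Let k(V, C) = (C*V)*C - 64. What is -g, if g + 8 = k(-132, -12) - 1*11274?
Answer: 30354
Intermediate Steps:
k(V, C) = -64 + V*C**2 (k(V, C) = V*C**2 - 64 = -64 + V*C**2)
g = -30354 (g = -8 + ((-64 - 132*(-12)**2) - 1*11274) = -8 + ((-64 - 132*144) - 11274) = -8 + ((-64 - 19008) - 11274) = -8 + (-19072 - 11274) = -8 - 30346 = -30354)
-g = -1*(-30354) = 30354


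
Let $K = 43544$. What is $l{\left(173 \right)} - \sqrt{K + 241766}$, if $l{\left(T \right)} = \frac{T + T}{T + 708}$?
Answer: $\frac{346}{881} - \sqrt{285310} \approx -533.75$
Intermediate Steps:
$l{\left(T \right)} = \frac{2 T}{708 + T}$
$l{\left(173 \right)} - \sqrt{K + 241766} = 2 \cdot 173 \frac{1}{708 + 173} - \sqrt{43544 + 241766} = 2 \cdot 173 \cdot \frac{1}{881} - \sqrt{285310} = \frac{346}{881} - \sqrt{285310}$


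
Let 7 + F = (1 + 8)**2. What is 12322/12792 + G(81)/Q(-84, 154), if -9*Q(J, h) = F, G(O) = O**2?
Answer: -188610745/236652 ≈ -797.00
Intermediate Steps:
F = 74 (F = -7 + (1 + 8)**2 = -7 + 9**2 = -7 + 81 = 74)
Q(J, h) = -74/9 (Q(J, h) = -1/9*74 = -74/9)
12322/12792 + G(81)/Q(-84, 154) = 12322/12792 + 81**2/(-74/9) = 12322*(1/12792) + 6561*(-9/74) = 6161/6396 - 59049/74 = -188610745/236652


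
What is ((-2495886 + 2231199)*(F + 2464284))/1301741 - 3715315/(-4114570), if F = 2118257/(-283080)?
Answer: -25324078726729923963399/50540201744667320 ≈ -5.0107e+5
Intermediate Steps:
F = -2118257/283080 (F = 2118257*(-1/283080) = -2118257/283080 ≈ -7.4829)
((-2495886 + 2231199)*(F + 2464284))/1301741 - 3715315/(-4114570) = ((-2495886 + 2231199)*(-2118257/283080 + 2464284))/1301741 - 3715315/(-4114570) = -264687*697587396463/283080*(1/1301741) - 3715315*(-1/4114570) = -61547438402534027/94360*1/1301741 + 743063/822914 = -61547438402534027/122832280760 + 743063/822914 = -25324078726729923963399/50540201744667320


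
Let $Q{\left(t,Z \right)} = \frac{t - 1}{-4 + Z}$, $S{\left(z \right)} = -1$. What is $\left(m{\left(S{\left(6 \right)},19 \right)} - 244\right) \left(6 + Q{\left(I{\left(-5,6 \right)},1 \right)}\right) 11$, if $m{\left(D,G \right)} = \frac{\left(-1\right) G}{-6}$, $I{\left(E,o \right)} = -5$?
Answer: $- \frac{63580}{3} \approx -21193.0$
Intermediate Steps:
$Q{\left(t,Z \right)} = \frac{-1 + t}{-4 + Z}$
$m{\left(D,G \right)} = \frac{G}{6}$ ($m{\left(D,G \right)} = - G \left(- \frac{1}{6}\right) = \frac{G}{6}$)
$\left(m{\left(S{\left(6 \right)},19 \right)} - 244\right) \left(6 + Q{\left(I{\left(-5,6 \right)},1 \right)}\right) 11 = \left(\frac{1}{6} \cdot 19 - 244\right) \left(6 + \frac{-1 - 5}{-4 + 1}\right) 11 = \left(\frac{19}{6} - 244\right) \left(6 + \frac{1}{-3} \left(-6\right)\right) 11 = - \frac{1445 \left(6 - -2\right) 11}{6} = - \frac{1445 \left(6 + 2\right) 11}{6} = - \frac{1445 \cdot 8 \cdot 11}{6} = \left(- \frac{1445}{6}\right) 88 = - \frac{63580}{3}$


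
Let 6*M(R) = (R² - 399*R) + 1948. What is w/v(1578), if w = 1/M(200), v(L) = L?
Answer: -1/9955076 ≈ -1.0045e-7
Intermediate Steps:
M(R) = 974/3 - 133*R/2 + R²/6 (M(R) = ((R² - 399*R) + 1948)/6 = (1948 + R² - 399*R)/6 = 974/3 - 133*R/2 + R²/6)
w = -3/18926 (w = 1/(974/3 - 133/2*200 + (⅙)*200²) = 1/(974/3 - 13300 + (⅙)*40000) = 1/(974/3 - 13300 + 20000/3) = 1/(-18926/3) = -3/18926 ≈ -0.00015851)
w/v(1578) = -3/18926/1578 = -3/18926*1/1578 = -1/9955076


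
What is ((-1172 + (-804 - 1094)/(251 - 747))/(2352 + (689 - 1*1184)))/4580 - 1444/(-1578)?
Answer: 507551148179/554734033440 ≈ 0.91494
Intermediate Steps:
((-1172 + (-804 - 1094)/(251 - 747))/(2352 + (689 - 1*1184)))/4580 - 1444/(-1578) = ((-1172 - 1898/(-496))/(2352 + (689 - 1184)))*(1/4580) - 1444*(-1/1578) = ((-1172 - 1898*(-1/496))/(2352 - 495))*(1/4580) + 722/789 = ((-1172 + 949/248)/1857)*(1/4580) + 722/789 = -289707/248*1/1857*(1/4580) + 722/789 = -96569/153512*1/4580 + 722/789 = -96569/703084960 + 722/789 = 507551148179/554734033440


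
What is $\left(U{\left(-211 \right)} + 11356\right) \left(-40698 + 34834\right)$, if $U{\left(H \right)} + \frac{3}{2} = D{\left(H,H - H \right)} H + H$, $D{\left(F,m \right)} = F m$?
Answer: $-65345484$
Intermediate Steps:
$U{\left(H \right)} = - \frac{3}{2} + H$ ($U{\left(H \right)} = - \frac{3}{2} + \left(H \left(H - H\right) H + H\right) = - \frac{3}{2} + \left(H 0 H + H\right) = - \frac{3}{2} + \left(0 H + H\right) = - \frac{3}{2} + \left(0 + H\right) = - \frac{3}{2} + H$)
$\left(U{\left(-211 \right)} + 11356\right) \left(-40698 + 34834\right) = \left(\left(- \frac{3}{2} - 211\right) + 11356\right) \left(-40698 + 34834\right) = \left(- \frac{425}{2} + 11356\right) \left(-5864\right) = \frac{22287}{2} \left(-5864\right) = -65345484$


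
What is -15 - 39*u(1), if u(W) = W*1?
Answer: -54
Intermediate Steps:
u(W) = W
-15 - 39*u(1) = -15 - 39*1 = -15 - 39 = -54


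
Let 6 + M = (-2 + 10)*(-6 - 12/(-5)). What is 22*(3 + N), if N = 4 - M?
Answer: 4598/5 ≈ 919.60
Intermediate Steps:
M = -174/5 (M = -6 + (-2 + 10)*(-6 - 12/(-5)) = -6 + 8*(-6 - 12*(-⅕)) = -6 + 8*(-6 + 12/5) = -6 + 8*(-18/5) = -6 - 144/5 = -174/5 ≈ -34.800)
N = 194/5 (N = 4 - 1*(-174/5) = 4 + 174/5 = 194/5 ≈ 38.800)
22*(3 + N) = 22*(3 + 194/5) = 22*(209/5) = 4598/5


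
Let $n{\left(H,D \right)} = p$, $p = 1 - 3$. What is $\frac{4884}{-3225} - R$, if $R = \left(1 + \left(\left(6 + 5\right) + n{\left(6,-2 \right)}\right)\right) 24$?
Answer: $- \frac{259628}{1075} \approx -241.51$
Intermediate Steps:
$p = -2$
$n{\left(H,D \right)} = -2$
$R = 240$ ($R = \left(1 + \left(\left(6 + 5\right) - 2\right)\right) 24 = \left(1 + \left(11 - 2\right)\right) 24 = \left(1 + 9\right) 24 = 10 \cdot 24 = 240$)
$\frac{4884}{-3225} - R = \frac{4884}{-3225} - 240 = 4884 \left(- \frac{1}{3225}\right) - 240 = - \frac{1628}{1075} - 240 = - \frac{259628}{1075}$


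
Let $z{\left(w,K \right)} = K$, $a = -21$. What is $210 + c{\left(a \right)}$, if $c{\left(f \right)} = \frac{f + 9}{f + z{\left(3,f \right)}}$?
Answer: $\frac{1472}{7} \approx 210.29$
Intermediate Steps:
$c{\left(f \right)} = \frac{9 + f}{2 f}$ ($c{\left(f \right)} = \frac{f + 9}{f + f} = \frac{9 + f}{2 f}$)
$210 + c{\left(a \right)} = 210 + \frac{9 - 21}{2 \left(-21\right)} = 210 + \frac{1}{2} \left(- \frac{1}{21}\right) \left(-12\right) = 210 + \frac{2}{7} = \frac{1472}{7}$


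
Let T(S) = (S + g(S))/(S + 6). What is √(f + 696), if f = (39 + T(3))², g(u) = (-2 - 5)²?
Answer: 7*√4465/9 ≈ 51.972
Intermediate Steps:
g(u) = 49 (g(u) = (-7)² = 49)
T(S) = (49 + S)/(6 + S) (T(S) = (S + 49)/(S + 6) = (49 + S)/(6 + S))
f = 162409/81 (f = (39 + (49 + 3)/(6 + 3))² = (39 + 52/9)² = (403/9)² = 162409/81 ≈ 2005.0)
√(f + 696) = √(162409/81 + 696) = √(218785/81) = 7*√4465/9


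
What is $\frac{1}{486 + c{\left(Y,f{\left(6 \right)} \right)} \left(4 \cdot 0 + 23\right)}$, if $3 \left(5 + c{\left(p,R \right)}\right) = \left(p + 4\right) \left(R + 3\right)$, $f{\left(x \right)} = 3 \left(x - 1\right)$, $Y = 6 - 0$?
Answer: $\frac{1}{1751} \approx 0.0005711$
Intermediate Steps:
$Y = 6$ ($Y = 6 + 0 = 6$)
$f{\left(x \right)} = -3 + 3 x$ ($f{\left(x \right)} = 3 \left(-1 + x\right) = -3 + 3 x$)
$c{\left(p,R \right)} = -5 + \frac{\left(3 + R\right) \left(4 + p\right)}{3}$ ($c{\left(p,R \right)} = -5 + \frac{\left(p + 4\right) \left(R + 3\right)}{3} = -5 + \frac{\left(4 + p\right) \left(3 + R\right)}{3} = -5 + \frac{\left(3 + R\right) \left(4 + p\right)}{3}$)
$\frac{1}{486 + c{\left(Y,f{\left(6 \right)} \right)} \left(4 \cdot 0 + 23\right)} = \frac{1}{486 + \left(-1 + 6 + \frac{4 \left(-3 + 3 \cdot 6\right)}{3} + \frac{1}{3} \left(-3 + 3 \cdot 6\right) 6\right) \left(4 \cdot 0 + 23\right)} = \frac{1}{486 + \left(-1 + 6 + \frac{4 \left(-3 + 18\right)}{3} + \frac{1}{3} \left(-3 + 18\right) 6\right) \left(0 + 23\right)} = \frac{1}{486 + \left(-1 + 6 + \frac{4}{3} \cdot 15 + \frac{1}{3} \cdot 15 \cdot 6\right) 23} = \frac{1}{486 + \left(-1 + 6 + 20 + 30\right) 23} = \frac{1}{486 + 55 \cdot 23} = \frac{1}{486 + 1265} = \frac{1}{1751}$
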